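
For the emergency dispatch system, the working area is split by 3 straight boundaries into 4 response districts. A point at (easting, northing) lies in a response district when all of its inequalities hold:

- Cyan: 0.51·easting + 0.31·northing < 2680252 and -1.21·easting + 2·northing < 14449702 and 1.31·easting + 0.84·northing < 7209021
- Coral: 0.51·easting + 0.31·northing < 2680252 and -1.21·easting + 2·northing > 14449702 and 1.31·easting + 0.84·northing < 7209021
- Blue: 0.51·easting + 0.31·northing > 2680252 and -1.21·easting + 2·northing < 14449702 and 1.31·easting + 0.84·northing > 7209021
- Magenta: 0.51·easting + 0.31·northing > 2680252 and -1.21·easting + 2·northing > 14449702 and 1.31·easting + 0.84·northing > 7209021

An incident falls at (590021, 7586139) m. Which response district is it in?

0.51·590021 + 0.31·7586139 = 2652613.800, which is < 2680252
-1.21·590021 + 2·7586139 = 14458352.590, which is > 14449702
1.31·590021 + 0.84·7586139 = 7145284.270, which is < 7209021
This sign pattern matches Coral.

Coral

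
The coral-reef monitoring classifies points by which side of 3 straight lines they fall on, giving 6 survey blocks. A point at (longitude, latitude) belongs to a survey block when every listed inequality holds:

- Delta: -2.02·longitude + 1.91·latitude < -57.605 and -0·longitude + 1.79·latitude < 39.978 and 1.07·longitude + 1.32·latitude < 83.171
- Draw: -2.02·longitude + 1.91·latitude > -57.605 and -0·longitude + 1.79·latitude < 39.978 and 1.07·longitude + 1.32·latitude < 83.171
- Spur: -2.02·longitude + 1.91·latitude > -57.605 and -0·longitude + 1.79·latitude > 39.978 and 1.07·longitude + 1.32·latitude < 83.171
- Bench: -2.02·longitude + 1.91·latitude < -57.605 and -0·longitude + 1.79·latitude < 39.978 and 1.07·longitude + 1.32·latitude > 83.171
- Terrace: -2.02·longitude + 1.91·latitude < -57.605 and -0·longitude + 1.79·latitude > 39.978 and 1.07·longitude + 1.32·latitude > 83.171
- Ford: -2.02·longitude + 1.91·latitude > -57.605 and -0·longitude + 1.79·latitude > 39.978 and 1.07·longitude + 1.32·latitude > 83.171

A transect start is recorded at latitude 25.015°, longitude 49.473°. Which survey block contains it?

Ford

-2.02·49.473 + 1.91·25.015 = -52.157, which is > -57.605
-0·49.473 + 1.79·25.015 = 44.777, which is > 39.978
1.07·49.473 + 1.32·25.015 = 85.956, which is > 83.171
This sign pattern matches Ford.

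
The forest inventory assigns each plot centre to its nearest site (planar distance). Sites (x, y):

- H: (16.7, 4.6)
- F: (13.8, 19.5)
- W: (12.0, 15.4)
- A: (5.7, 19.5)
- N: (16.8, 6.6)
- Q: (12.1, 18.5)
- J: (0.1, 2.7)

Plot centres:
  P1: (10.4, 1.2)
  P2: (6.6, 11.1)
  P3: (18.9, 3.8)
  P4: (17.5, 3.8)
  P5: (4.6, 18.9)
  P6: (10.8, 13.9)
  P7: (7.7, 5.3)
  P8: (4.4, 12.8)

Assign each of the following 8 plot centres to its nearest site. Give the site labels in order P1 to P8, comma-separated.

H, W, H, H, A, W, J, A

P1 → H (d²=51.25)
P2 → W (d²=47.65)
P3 → H (d²=5.48)
P4 → H (d²=1.28)
P5 → A (d²=1.57)
P6 → W (d²=3.69)
P7 → J (d²=64.52)
P8 → A (d²=46.58)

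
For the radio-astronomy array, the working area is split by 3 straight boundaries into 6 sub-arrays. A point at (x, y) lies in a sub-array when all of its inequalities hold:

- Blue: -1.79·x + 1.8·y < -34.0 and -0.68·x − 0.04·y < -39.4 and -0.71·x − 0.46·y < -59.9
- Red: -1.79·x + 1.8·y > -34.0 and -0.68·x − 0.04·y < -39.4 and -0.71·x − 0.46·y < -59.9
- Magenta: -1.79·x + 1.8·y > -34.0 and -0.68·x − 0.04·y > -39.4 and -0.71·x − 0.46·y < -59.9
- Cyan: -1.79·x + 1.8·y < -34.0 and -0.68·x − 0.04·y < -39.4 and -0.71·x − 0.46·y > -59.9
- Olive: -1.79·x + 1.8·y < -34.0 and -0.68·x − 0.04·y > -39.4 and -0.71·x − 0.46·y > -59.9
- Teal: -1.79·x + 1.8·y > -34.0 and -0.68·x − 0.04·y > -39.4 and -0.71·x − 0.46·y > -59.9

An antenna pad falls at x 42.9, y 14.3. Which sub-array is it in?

-1.79·42.9 + 1.8·14.3 = -51.051, which is < -34.0
-0.68·42.9 − 0.04·14.3 = -29.744, which is > -39.4
-0.71·42.9 − 0.46·14.3 = -37.037, which is > -59.9
This sign pattern matches Olive.

Olive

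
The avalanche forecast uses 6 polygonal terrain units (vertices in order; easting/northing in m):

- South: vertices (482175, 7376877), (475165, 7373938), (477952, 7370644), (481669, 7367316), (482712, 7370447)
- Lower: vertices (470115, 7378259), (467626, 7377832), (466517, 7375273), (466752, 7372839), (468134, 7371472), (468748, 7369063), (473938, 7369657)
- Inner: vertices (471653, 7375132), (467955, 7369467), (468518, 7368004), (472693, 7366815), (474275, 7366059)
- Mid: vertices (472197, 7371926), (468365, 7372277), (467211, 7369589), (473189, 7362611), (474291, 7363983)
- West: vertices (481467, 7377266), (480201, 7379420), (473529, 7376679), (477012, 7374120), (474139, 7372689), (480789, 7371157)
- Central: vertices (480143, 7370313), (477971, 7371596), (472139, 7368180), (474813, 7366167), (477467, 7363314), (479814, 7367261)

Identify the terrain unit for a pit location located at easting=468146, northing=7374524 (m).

Cast a ray rightward from (468146, 7374524). For each polygon, the edges (by vertex number in listed order) whose endpoints lie on opposite sides of northing = 7374524, where each meets that height, and whether that is right or left of the point:
South: 1–2 at easting≈476562.7 (right), 5–1 at easting≈482371.5 (right) → 2 crossings.
Lower: 3–4 at easting≈466589.3 (left), 7–1 at easting≈471775.0 (right) → 1 crossing.
Inner: 1–2 at easting≈471256.1 (right), 5–1 at easting≈471828.7 (right) → 2 crossings.
Mid: no edge straddles that height → 0 crossings.
West: 3–4 at easting≈476462.1 (right), 6–1 at easting≈481162.7 (right) → 2 crossings.
Central: no edge straddles that height → 0 crossings.
Only Lower has an odd count, so the point is inside Lower.

Lower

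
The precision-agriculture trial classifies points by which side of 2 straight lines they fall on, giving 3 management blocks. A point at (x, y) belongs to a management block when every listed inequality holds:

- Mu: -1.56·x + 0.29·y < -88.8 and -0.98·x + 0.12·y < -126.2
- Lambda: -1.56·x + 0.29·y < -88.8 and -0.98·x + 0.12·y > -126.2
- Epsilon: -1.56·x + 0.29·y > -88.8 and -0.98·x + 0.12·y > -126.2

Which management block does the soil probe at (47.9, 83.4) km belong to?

Epsilon

-1.56·47.9 + 0.29·83.4 = -50.538, which is > -88.8
-0.98·47.9 + 0.12·83.4 = -36.934, which is > -126.2
This sign pattern matches Epsilon.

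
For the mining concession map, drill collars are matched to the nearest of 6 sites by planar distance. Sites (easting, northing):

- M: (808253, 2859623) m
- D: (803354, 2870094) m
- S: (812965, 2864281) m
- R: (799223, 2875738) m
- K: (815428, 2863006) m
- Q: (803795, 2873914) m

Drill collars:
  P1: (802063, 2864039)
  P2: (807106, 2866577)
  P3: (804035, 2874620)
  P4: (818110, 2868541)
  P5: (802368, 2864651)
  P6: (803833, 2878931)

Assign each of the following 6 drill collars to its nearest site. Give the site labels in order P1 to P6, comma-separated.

P1 → D (d²=38329706.00)
P2 → D (d²=26446793.00)
P3 → Q (d²=556036.00)
P4 → K (d²=37829349.00)
P5 → D (d²=30598445.00)
P6 → Q (d²=25171733.00)

D, D, Q, K, D, Q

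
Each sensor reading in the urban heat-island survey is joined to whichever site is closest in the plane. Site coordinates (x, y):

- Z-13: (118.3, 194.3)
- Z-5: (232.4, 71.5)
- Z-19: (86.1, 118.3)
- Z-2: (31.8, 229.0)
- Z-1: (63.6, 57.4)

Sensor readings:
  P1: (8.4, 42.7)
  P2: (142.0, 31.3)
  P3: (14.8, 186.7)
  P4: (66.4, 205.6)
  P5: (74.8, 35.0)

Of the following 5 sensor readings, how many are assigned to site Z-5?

0

P1 → Z-1
P2 → Z-1
P3 → Z-2
P4 → Z-2
P5 → Z-1
0 of the 5 go to Z-5.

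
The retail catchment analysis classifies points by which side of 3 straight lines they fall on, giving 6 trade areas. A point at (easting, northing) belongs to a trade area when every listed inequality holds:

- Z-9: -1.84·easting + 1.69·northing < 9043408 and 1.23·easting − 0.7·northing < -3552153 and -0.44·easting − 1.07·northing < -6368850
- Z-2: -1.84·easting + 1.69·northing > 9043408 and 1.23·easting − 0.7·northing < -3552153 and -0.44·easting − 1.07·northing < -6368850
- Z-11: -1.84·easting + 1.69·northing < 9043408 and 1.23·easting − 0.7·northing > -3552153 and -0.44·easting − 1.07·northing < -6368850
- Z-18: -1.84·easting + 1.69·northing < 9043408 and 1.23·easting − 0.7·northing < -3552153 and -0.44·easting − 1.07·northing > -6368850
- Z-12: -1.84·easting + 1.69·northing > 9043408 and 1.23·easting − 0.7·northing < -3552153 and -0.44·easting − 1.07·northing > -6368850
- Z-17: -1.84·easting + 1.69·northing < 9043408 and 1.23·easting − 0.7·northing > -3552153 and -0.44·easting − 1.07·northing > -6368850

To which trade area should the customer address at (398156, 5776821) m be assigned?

Z-18

-1.84·398156 + 1.69·5776821 = 9030220.450, which is < 9043408
1.23·398156 − 0.7·5776821 = -3554042.820, which is < -3552153
-0.44·398156 − 1.07·5776821 = -6356387.110, which is > -6368850
This sign pattern matches Z-18.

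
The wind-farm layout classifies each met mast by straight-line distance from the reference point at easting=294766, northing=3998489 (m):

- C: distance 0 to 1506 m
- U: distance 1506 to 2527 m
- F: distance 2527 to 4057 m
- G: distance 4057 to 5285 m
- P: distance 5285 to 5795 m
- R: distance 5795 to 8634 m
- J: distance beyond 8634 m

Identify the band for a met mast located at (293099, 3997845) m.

U

Distance = √((293099−294766)² + (3997845−3998489)²) = √(2778889.000 + 414736.000) = 1787.072 m.
1506 ≤ 1787.072 < 2527 → U.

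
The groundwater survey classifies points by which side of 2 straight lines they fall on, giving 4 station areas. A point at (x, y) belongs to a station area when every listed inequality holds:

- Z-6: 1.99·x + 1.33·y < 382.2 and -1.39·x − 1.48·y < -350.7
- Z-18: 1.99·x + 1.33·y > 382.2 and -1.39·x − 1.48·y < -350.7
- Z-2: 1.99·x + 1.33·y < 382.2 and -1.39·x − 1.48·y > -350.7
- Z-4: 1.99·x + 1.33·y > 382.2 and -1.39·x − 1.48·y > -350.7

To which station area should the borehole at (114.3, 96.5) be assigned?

1.99·114.3 + 1.33·96.5 = 355.802, which is < 382.2
-1.39·114.3 − 1.48·96.5 = -301.697, which is > -350.7
This sign pattern matches Z-2.

Z-2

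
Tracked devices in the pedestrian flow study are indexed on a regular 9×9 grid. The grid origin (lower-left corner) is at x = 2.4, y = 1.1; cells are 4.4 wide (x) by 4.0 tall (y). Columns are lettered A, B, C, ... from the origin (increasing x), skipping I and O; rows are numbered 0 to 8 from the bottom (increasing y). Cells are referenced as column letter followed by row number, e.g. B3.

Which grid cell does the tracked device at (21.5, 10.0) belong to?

E2

Column index: ⌊(21.5 − 2.4) / 4.4⌋ = ⌊4.341⌋ = 4 → column E
Row offset from origin: ⌊(10.0 − 1.1) / 4.0⌋ = ⌊2.225⌋ = 2 → row 2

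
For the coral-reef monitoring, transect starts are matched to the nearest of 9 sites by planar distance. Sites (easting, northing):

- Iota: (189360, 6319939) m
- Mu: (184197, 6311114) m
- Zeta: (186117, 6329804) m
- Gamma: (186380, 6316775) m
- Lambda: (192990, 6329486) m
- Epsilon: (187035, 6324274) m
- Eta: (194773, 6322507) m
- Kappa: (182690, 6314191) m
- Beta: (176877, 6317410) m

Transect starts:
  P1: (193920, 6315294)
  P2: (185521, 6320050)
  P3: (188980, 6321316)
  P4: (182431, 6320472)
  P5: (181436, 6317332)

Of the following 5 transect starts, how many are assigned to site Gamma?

2

P1 → Iota
P2 → Gamma
P3 → Iota
P4 → Gamma
P5 → Kappa
2 of the 5 go to Gamma.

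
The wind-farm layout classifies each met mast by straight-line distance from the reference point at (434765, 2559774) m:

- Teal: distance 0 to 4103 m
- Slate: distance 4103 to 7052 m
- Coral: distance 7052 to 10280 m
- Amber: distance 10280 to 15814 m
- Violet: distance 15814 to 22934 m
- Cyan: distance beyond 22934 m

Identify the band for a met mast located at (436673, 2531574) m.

Distance = √((436673−434765)² + (2531574−2559774)²) = √(3640464.000 + 795240000.000) = 28264.474 m.
22934 ≤ 28264.474 < ∞ → Cyan.

Cyan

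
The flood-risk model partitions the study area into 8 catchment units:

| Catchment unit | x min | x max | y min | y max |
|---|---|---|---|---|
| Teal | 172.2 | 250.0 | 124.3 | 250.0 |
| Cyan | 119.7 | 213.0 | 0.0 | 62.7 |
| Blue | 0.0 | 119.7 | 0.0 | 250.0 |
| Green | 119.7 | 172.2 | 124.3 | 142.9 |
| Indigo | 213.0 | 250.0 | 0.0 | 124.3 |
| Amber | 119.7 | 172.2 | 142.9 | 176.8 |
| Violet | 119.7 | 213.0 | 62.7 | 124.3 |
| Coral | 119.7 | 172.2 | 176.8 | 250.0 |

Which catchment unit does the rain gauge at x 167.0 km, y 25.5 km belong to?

Cyan

The point has x = 167.0 and y = 25.5.
Only Cyan satisfies 119.7 ≤ x ≤ 213.0 and 0.0 ≤ y ≤ 62.7.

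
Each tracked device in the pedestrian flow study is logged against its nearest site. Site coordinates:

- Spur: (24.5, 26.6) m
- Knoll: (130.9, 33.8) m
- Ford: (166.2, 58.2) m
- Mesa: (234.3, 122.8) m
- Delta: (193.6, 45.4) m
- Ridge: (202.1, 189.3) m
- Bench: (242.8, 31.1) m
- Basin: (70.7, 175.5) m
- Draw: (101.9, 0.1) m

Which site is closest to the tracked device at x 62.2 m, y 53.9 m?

Squared distances to each site:
Spur: 2166.580; Knoll: 5123.700; Ford: 10834.490; Mesa: 34365.620; Delta: 17338.210; Ridge: 37905.170; Bench: 33136.200; Basin: 14858.810; Draw: 4470.530.
Minimum at Spur.

Spur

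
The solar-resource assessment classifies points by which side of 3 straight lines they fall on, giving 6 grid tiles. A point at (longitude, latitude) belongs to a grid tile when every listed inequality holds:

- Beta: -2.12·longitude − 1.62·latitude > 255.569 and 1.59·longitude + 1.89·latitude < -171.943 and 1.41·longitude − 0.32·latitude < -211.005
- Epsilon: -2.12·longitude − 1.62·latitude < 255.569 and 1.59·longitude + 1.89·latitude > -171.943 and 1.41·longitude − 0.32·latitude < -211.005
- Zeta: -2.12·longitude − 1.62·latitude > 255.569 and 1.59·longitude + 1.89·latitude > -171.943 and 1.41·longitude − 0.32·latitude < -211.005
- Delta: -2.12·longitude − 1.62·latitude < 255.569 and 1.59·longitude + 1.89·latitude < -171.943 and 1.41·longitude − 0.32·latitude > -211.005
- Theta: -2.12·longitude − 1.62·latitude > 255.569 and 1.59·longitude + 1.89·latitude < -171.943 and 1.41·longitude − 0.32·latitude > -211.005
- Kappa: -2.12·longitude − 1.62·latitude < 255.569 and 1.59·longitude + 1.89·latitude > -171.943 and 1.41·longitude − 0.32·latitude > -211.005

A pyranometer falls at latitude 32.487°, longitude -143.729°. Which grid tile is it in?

-2.12·-143.729 − 1.62·32.487 = 252.077, which is < 255.569
1.59·-143.729 + 1.89·32.487 = -167.129, which is > -171.943
1.41·-143.729 − 0.32·32.487 = -213.054, which is < -211.005
This sign pattern matches Epsilon.

Epsilon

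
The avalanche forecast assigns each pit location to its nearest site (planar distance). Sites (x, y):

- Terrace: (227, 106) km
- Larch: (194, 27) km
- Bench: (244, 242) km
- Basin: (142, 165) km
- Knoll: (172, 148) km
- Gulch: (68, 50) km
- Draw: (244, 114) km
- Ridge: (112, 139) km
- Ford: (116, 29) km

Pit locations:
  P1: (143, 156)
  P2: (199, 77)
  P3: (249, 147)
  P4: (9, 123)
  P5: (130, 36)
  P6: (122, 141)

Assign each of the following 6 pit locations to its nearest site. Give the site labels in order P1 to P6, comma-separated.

P1 → Basin (d²=82.00)
P2 → Terrace (d²=1625.00)
P3 → Draw (d²=1114.00)
P4 → Gulch (d²=8810.00)
P5 → Ford (d²=245.00)
P6 → Ridge (d²=104.00)

Basin, Terrace, Draw, Gulch, Ford, Ridge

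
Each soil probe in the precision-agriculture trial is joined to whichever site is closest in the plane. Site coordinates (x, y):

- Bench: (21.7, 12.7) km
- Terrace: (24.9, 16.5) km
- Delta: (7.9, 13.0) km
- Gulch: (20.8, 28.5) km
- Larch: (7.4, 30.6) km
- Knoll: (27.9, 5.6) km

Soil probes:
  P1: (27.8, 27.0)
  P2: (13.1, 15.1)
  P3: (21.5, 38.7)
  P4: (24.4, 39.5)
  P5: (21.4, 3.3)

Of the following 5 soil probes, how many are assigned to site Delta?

1

P1 → Gulch
P2 → Delta
P3 → Gulch
P4 → Gulch
P5 → Knoll
1 of the 5 goes to Delta.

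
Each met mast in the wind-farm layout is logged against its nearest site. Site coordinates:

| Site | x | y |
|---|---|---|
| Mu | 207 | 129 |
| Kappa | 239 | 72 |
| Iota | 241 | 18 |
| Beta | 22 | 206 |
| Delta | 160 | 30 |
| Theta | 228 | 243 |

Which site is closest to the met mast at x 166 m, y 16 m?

Delta

Squared distances to each site:
Mu: 14450.000; Kappa: 8465.000; Iota: 5629.000; Beta: 56836.000; Delta: 232.000; Theta: 55373.000.
Minimum at Delta.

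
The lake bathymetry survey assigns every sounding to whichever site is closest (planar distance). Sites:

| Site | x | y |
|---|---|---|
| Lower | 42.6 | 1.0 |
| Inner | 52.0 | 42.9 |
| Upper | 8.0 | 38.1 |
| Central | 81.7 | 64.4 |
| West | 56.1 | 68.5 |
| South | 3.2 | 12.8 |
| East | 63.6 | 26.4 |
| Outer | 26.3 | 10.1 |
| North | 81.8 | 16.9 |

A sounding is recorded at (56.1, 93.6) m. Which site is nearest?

Squared distances to each site:
Lower: 8757.010; Inner: 2587.300; Upper: 5393.860; Central: 1508.000; West: 630.010; South: 9327.050; East: 4572.090; Outer: 7860.290; North: 6543.380.
Minimum at West.

West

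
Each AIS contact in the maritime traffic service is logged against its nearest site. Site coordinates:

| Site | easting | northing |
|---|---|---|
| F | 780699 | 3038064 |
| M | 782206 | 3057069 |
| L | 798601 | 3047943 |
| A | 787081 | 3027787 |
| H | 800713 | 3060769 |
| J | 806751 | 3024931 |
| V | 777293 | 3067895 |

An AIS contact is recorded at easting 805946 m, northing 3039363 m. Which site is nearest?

L

Squared distances to each site:
F: 639098410.000; M: 877090036.000; L: 127565425.000; A: 489892001.000; H: 485601125.000; J: 208930649.000; V: 1635069433.000.
Minimum at L.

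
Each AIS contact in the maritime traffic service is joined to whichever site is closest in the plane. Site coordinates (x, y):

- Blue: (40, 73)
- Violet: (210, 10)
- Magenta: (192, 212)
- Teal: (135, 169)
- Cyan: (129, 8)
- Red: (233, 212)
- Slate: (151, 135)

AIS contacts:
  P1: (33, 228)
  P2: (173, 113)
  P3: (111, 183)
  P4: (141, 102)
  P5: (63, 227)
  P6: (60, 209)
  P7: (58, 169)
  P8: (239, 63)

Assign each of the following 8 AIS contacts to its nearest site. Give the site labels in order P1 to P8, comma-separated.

P1 → Teal (d²=13885.00)
P2 → Slate (d²=968.00)
P3 → Teal (d²=772.00)
P4 → Slate (d²=1189.00)
P5 → Teal (d²=8548.00)
P6 → Teal (d²=7225.00)
P7 → Teal (d²=5929.00)
P8 → Violet (d²=3650.00)

Teal, Slate, Teal, Slate, Teal, Teal, Teal, Violet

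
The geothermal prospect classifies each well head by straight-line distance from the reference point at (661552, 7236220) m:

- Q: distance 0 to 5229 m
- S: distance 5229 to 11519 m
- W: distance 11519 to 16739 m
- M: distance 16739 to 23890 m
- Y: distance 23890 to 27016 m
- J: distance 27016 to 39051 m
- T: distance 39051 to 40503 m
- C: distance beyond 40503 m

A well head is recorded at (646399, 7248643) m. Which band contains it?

Distance = √((646399−661552)² + (7248643−7236220)²) = √(229613409.000 + 154330929.000) = 19594.498 m.
16739 ≤ 19594.498 < 23890 → M.

M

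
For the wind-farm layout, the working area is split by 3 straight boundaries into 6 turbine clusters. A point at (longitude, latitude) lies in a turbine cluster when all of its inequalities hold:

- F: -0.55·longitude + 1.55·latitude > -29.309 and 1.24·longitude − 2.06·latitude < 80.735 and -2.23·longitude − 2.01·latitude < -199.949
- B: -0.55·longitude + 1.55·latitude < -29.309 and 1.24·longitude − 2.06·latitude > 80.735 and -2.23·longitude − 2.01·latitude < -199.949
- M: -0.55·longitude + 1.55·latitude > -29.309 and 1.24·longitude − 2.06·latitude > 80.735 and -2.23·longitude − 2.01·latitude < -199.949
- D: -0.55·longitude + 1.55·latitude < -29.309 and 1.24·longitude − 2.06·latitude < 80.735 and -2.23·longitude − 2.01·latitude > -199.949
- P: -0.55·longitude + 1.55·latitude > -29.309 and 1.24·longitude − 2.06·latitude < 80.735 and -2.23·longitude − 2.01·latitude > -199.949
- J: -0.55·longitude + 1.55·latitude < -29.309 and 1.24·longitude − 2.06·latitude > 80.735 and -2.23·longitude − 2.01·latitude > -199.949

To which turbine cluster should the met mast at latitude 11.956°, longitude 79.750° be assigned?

-0.55·79.750 + 1.55·11.956 = -25.331, which is > -29.309
1.24·79.750 − 2.06·11.956 = 74.261, which is < 80.735
-2.23·79.750 − 2.01·11.956 = -201.874, which is < -199.949
This sign pattern matches F.

F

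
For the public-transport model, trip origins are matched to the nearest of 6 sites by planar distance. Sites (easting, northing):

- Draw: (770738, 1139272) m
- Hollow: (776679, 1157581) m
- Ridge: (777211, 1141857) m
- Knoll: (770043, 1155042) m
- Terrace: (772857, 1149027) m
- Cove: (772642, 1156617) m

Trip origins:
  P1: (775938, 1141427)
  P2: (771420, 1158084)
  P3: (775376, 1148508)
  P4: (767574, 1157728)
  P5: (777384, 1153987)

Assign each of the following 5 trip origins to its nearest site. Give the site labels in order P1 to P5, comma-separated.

P1 → Ridge (d²=1805429.00)
P2 → Cove (d²=3645373.00)
P3 → Terrace (d²=6614722.00)
P4 → Knoll (d²=13310557.00)
P5 → Hollow (d²=13413861.00)

Ridge, Cove, Terrace, Knoll, Hollow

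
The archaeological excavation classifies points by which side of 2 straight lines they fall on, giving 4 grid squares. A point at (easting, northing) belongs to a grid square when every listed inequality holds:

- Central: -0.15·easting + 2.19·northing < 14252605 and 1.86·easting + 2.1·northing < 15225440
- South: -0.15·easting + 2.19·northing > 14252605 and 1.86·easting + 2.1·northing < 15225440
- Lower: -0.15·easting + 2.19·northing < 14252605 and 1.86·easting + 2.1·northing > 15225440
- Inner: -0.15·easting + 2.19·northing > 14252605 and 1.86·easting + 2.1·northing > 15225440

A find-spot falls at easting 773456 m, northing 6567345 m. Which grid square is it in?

-0.15·773456 + 2.19·6567345 = 14266467.150, which is > 14252605
1.86·773456 + 2.1·6567345 = 15230052.660, which is > 15225440
This sign pattern matches Inner.

Inner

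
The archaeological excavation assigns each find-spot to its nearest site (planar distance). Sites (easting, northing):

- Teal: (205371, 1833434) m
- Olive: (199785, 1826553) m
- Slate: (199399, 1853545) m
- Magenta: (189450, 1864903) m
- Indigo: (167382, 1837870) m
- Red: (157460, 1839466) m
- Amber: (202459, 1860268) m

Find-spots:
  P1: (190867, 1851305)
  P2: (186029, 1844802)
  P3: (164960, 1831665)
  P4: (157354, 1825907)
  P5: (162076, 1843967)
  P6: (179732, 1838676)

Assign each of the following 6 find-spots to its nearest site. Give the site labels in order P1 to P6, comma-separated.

Slate, Slate, Indigo, Red, Red, Indigo

P1 → Slate (d²=77812624.00)
P2 → Slate (d²=255196949.00)
P3 → Indigo (d²=44368109.00)
P4 → Red (d²=183857717.00)
P5 → Red (d²=41566457.00)
P6 → Indigo (d²=153172136.00)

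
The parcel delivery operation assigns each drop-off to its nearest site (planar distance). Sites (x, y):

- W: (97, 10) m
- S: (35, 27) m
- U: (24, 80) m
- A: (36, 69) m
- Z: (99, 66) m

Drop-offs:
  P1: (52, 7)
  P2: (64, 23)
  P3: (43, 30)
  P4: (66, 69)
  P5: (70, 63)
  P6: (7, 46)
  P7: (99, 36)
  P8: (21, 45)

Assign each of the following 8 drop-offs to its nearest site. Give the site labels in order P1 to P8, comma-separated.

P1 → S (d²=689.00)
P2 → S (d²=857.00)
P3 → S (d²=73.00)
P4 → A (d²=900.00)
P5 → Z (d²=850.00)
P6 → S (d²=1145.00)
P7 → W (d²=680.00)
P8 → S (d²=520.00)

S, S, S, A, Z, S, W, S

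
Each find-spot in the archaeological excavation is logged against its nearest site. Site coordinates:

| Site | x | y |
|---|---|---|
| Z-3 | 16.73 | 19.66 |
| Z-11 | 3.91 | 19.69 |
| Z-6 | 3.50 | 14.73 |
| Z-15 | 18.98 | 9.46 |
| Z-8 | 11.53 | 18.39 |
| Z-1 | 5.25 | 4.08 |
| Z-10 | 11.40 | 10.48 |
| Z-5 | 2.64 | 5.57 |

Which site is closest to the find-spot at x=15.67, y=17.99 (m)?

Squared distances to each site:
Z-3: 3.913; Z-11: 141.188; Z-6: 158.736; Z-15: 83.717; Z-8: 17.300; Z-1: 302.064; Z-10: 74.633; Z-5: 324.037.
Minimum at Z-3.

Z-3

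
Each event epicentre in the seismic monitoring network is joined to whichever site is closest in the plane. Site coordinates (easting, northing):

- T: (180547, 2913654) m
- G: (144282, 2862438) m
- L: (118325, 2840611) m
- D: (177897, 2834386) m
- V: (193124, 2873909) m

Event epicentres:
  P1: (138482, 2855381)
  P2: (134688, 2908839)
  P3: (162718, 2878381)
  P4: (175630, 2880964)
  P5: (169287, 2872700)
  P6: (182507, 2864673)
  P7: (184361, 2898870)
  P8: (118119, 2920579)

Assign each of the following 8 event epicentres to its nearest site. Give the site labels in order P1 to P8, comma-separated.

P1 → G (d²=83441249.00)
P2 → T (d²=2126232106.00)
P3 → G (d²=594065345.00)
P4 → V (d²=355813061.00)
P5 → V (d²=569664250.00)
P6 → V (d²=198024385.00)
P7 → T (d²=233113252.00)
P8 → T (d²=3945210809.00)

G, T, G, V, V, V, T, T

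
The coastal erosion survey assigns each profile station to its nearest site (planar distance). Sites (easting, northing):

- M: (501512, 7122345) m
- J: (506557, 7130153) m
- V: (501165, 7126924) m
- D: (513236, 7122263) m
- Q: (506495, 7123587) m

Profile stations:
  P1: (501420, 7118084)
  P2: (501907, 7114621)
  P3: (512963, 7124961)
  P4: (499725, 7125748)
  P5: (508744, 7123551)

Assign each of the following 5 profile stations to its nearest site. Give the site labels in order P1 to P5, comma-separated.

M, M, D, V, Q

P1 → M (d²=18164585.00)
P2 → M (d²=59816201.00)
P3 → D (d²=7353733.00)
P4 → V (d²=3456576.00)
P5 → Q (d²=5059297.00)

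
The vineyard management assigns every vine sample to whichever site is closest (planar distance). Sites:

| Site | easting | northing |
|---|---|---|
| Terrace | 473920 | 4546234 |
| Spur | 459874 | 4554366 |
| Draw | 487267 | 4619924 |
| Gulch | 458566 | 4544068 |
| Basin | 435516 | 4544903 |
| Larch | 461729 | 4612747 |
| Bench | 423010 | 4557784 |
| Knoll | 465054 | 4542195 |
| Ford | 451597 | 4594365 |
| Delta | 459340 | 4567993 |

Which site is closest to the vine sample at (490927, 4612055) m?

Squared distances to each site:
Terrace: 4621642090.000; Spur: 4292309530.000; Draw: 75316761.000; Gulch: 5669466490.000; Basin: 7579770025.000; Larch: 853002068.000; Bench: 7558060330.000; Knoll: 5549831729.000; Ford: 1859785000.000; Delta: 2939198413.000.
Minimum at Draw.

Draw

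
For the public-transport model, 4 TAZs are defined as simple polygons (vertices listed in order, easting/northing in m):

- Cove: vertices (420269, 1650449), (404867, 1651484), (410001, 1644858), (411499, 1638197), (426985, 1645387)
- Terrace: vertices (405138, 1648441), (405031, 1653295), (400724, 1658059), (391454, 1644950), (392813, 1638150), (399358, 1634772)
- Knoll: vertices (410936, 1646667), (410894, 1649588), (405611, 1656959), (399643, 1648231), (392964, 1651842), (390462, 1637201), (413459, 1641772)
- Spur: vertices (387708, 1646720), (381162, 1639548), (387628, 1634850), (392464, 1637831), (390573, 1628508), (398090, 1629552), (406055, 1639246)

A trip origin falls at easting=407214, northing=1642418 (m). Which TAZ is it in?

Knoll

Cast a ray rightward from (407214, 1642418). For each polygon, the edges (by vertex number in listed order) whose endpoints lie on opposite sides of northing = 1642418, where each meets that height, and whether that is right or left of the point:
Cove: 3–4 at easting≈410549.7 (right), 4–5 at easting≈420590.3 (right) → 2 crossings.
Terrace: 4–5 at easting≈391960.0 (left), 6–1 at easting≈402591.1 (left) → 0 crossings.
Knoll: 5–6 at easting≈391353.5 (left), 7–1 at easting≈413126.0 (right) → 1 crossing.
Spur: 1–2 at easting≈383781.5 (left), 7–1 at easting≈398268.4 (left) → 0 crossings.
Only Knoll has an odd count, so the point is inside Knoll.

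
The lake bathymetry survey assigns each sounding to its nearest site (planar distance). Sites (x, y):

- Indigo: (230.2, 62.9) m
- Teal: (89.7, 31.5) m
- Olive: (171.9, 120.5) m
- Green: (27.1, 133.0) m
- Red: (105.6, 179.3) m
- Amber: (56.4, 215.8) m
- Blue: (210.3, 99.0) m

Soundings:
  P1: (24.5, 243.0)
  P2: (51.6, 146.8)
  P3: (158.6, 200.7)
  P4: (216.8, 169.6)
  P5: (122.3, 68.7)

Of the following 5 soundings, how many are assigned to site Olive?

1

P1 → Amber
P2 → Green
P3 → Red
P4 → Olive
P5 → Teal
1 of the 5 goes to Olive.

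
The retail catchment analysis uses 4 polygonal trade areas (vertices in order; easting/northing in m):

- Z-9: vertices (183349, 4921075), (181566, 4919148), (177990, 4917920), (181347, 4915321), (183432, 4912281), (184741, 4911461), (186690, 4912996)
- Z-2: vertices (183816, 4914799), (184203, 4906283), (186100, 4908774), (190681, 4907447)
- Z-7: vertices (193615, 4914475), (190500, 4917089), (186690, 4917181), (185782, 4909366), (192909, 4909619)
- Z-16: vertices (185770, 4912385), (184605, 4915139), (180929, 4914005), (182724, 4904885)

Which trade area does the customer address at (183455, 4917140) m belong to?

Cast a ray rightward from (183455, 4917140). For each polygon, the edges (by vertex number in listed order) whose endpoints lie on opposite sides of northing = 4917140, where each meets that height, and whether that is right or left of the point:
Z-9: 3–4 at easting≈178997.5 (left), 7–1 at easting≈184976.3 (right) → 1 crossing.
Z-2: no edge straddles that height → 0 crossings.
Z-7: 2–3 at easting≈188387.9 (right), 3–4 at easting≈186685.2 (right) → 2 crossings.
Z-16: no edge straddles that height → 0 crossings.
Only Z-9 has an odd count, so the point is inside Z-9.

Z-9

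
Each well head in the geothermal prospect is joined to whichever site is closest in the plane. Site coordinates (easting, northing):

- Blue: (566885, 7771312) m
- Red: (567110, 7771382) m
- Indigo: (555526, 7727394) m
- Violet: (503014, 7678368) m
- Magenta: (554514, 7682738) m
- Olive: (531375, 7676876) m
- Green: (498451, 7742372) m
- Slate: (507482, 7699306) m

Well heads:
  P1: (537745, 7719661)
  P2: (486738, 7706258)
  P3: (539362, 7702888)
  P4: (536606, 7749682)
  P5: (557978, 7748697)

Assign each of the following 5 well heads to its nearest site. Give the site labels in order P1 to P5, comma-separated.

Indigo, Slate, Magenta, Indigo, Indigo

P1 → Indigo (d²=375963250.00)
P2 → Slate (d²=478643840.00)
P3 → Magenta (d²=635605604.00)
P4 → Indigo (d²=854721344.00)
P5 → Indigo (d²=459830113.00)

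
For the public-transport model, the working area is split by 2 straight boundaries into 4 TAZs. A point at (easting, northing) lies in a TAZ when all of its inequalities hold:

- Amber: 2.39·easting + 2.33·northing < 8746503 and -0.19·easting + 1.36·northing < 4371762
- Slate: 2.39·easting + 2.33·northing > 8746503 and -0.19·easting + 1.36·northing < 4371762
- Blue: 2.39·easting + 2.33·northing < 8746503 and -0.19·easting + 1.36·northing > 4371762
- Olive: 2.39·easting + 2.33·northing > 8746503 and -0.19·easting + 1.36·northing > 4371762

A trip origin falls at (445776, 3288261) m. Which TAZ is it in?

Blue

2.39·445776 + 2.33·3288261 = 8727052.770, which is < 8746503
-0.19·445776 + 1.36·3288261 = 4387337.520, which is > 4371762
This sign pattern matches Blue.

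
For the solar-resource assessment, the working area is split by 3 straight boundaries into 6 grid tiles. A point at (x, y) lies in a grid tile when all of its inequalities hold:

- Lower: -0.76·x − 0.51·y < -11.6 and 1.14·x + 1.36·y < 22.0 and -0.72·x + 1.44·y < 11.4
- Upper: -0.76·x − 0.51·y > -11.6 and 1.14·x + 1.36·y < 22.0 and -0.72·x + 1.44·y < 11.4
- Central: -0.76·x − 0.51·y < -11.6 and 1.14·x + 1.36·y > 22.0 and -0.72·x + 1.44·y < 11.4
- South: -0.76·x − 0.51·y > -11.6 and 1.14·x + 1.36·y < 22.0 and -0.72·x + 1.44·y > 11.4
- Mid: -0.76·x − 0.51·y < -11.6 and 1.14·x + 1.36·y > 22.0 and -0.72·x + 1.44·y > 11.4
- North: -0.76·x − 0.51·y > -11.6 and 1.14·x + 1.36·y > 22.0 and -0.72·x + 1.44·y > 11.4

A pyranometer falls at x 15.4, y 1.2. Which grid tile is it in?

Lower

-0.76·15.4 − 0.51·1.2 = -12.316, which is < -11.6
1.14·15.4 + 1.36·1.2 = 19.188, which is < 22.0
-0.72·15.4 + 1.44·1.2 = -9.360, which is < 11.4
This sign pattern matches Lower.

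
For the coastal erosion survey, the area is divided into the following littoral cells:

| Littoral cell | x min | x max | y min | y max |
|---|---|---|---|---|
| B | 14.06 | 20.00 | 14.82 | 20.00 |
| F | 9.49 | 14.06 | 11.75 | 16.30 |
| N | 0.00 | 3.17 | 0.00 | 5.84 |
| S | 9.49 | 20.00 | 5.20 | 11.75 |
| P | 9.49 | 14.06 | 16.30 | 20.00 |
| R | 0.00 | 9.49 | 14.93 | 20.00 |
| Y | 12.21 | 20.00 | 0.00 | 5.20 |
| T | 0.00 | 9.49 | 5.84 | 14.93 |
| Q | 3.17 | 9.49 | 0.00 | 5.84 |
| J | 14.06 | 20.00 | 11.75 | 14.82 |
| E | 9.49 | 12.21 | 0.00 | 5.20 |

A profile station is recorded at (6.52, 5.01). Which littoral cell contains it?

The point has x = 6.52 and y = 5.01.
Only Q satisfies 3.17 ≤ x ≤ 9.49 and 0.00 ≤ y ≤ 5.84.

Q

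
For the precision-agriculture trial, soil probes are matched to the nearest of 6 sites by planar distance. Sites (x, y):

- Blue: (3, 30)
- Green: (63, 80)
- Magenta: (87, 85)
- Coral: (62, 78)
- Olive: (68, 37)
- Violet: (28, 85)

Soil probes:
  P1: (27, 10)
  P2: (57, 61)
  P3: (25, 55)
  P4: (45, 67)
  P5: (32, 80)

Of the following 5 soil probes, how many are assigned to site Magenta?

P1 → Blue
P2 → Coral
P3 → Violet
P4 → Coral
P5 → Violet
0 of the 5 go to Magenta.

0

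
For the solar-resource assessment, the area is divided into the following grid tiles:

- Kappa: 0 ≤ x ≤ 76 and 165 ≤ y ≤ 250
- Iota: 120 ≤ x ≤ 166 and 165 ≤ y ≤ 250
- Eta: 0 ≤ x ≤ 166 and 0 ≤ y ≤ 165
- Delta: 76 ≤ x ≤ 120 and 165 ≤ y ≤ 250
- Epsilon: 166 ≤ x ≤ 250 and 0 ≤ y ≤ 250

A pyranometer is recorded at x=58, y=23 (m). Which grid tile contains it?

The point has x = 58 and y = 23.
Only Eta satisfies 0 ≤ x ≤ 166 and 0 ≤ y ≤ 165.

Eta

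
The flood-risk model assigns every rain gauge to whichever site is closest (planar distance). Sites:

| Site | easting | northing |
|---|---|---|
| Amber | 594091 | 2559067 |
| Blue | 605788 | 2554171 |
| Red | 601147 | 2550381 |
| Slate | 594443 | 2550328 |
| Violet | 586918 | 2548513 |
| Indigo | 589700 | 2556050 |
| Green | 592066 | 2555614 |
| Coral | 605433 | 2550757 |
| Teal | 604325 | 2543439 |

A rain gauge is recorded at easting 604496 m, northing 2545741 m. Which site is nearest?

Squared distances to each site:
Amber: 285846301.000; Blue: 72734164.000; Red: 32745401.000; Slate: 122103378.000; Violet: 316670068.000; Indigo: 325197097.000; Green: 251981029.000; Coral: 26038225.000; Teal: 5328445.000.
Minimum at Teal.

Teal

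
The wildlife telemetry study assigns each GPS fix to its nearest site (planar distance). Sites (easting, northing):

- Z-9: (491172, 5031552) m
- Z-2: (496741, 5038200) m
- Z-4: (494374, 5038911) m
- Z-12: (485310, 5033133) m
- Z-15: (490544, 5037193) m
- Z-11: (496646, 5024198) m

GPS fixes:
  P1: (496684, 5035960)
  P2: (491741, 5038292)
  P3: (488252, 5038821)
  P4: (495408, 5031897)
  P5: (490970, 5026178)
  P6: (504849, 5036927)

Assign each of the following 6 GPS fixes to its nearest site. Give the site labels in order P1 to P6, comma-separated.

Z-2, Z-15, Z-15, Z-9, Z-9, Z-2

P1 → Z-2 (d²=5020849.00)
P2 → Z-15 (d²=2640610.00)
P3 → Z-15 (d²=7903648.00)
P4 → Z-9 (d²=18062721.00)
P5 → Z-9 (d²=28920680.00)
P6 → Z-2 (d²=67360193.00)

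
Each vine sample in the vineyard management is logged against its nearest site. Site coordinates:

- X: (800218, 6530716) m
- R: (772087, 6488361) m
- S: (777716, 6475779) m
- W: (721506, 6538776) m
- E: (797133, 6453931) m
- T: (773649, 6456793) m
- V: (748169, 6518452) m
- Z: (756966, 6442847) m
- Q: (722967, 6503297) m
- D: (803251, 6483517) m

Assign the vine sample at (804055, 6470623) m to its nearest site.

Squared distances to each site:
X: 3625891218.000; R: 1336589668.000; S: 720327257.000; W: 11459168810.000; E: 326536948.000; T: 1115793736.000; V: 5410858237.000; Z: 2988880097.000; Q: 7642854020.000; D: 166901652.000.
Minimum at D.

D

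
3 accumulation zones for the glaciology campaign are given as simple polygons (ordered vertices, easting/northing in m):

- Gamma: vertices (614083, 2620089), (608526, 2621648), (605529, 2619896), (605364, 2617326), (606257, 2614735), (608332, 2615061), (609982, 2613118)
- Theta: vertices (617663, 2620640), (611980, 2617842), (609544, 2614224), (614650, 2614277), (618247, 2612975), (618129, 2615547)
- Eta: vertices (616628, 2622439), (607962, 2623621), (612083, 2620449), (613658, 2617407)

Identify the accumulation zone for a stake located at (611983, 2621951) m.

Cast a ray rightward from (611983, 2621951). For each polygon, the edges (by vertex number in listed order) whose endpoints lie on opposite sides of northing = 2621951, where each meets that height, and whether that is right or left of the point:
Gamma: no edge straddles that height → 0 crossings.
Theta: no edge straddles that height → 0 crossings.
Eta: 2–3 at easting≈610131.6 (left), 4–1 at easting≈616340.0 (right) → 1 crossing.
Only Eta has an odd count, so the point is inside Eta.

Eta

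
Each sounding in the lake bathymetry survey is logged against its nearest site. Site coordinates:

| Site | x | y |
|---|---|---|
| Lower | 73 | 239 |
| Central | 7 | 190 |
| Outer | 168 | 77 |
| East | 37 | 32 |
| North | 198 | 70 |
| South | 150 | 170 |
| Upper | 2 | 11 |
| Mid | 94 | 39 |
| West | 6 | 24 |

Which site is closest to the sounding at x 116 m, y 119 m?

Squared distances to each site:
Lower: 16249.000; Central: 16922.000; Outer: 4468.000; East: 13810.000; North: 9125.000; South: 3757.000; Upper: 24660.000; Mid: 6884.000; West: 21125.000.
Minimum at South.

South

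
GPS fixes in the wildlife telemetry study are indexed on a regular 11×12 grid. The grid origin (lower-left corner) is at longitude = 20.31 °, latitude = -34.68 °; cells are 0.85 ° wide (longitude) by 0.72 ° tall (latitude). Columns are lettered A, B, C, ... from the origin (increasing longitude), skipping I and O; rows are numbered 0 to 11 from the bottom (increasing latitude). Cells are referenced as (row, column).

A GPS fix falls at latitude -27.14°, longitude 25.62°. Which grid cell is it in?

Column index: ⌊(25.62 − 20.31) / 0.85⌋ = ⌊6.247⌋ = 6 → column G
Row offset from origin: ⌊(-27.14 − -34.68) / 0.72⌋ = ⌊10.472⌋ = 10 → row 10

(10, G)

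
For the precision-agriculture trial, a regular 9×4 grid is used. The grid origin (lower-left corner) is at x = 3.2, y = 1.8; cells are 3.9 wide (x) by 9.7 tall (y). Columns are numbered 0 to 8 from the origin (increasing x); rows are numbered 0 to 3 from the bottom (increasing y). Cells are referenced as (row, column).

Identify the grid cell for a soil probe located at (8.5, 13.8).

Column index: ⌊(8.5 − 3.2) / 3.9⌋ = ⌊1.359⌋ = 1
Row offset from origin: ⌊(13.8 − 1.8) / 9.7⌋ = ⌊1.237⌋ = 1 → row 1

(1, 1)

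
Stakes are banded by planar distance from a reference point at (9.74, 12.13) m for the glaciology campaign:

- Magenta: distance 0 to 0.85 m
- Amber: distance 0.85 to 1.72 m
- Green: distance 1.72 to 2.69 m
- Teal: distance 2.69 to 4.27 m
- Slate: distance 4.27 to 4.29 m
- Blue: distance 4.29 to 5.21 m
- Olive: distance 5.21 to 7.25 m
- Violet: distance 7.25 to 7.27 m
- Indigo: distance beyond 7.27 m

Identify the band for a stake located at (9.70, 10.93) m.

Distance = √((9.70−9.74)² + (10.93−12.13)²) = √(0.002 + 1.440) = 1.201 m.
0.85 ≤ 1.201 < 1.72 → Amber.

Amber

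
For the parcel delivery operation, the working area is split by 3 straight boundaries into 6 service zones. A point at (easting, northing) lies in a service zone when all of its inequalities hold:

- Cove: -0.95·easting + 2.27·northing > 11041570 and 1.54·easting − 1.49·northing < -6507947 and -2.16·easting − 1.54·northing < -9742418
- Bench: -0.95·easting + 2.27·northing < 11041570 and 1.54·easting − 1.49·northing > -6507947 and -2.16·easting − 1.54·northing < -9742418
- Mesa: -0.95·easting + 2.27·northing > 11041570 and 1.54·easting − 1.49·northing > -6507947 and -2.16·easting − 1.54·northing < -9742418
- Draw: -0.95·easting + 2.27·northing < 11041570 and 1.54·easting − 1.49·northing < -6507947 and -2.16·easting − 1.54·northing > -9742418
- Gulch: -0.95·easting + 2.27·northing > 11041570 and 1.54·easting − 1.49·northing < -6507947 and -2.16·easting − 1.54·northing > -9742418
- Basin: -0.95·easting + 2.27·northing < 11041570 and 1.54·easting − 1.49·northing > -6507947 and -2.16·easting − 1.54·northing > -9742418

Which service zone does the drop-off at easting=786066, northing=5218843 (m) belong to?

-0.95·786066 + 2.27·5218843 = 11100010.910, which is > 11041570
1.54·786066 − 1.49·5218843 = -6565534.430, which is < -6507947
-2.16·786066 − 1.54·5218843 = -9734920.780, which is > -9742418
This sign pattern matches Gulch.

Gulch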